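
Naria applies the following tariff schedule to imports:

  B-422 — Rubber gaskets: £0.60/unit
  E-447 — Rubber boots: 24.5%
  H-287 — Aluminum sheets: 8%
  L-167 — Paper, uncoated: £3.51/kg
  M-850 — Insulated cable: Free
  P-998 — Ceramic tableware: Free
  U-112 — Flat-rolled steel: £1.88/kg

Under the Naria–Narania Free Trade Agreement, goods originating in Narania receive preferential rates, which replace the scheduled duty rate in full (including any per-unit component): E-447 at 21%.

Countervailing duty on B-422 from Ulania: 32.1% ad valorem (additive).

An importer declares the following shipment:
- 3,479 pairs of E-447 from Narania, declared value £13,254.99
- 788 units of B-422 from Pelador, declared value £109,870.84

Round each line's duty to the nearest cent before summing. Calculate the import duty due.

Line 1 (E-447, Narania, 3,479 pairs, £13,254.99):
Base rate for E-447 is 24.5%.
Origin Narania qualifies under the Naria–Narania agreement and E-447 is covered: preferential rate 21% applies instead.
Duty = £13,254.99 × 21% = £2,783.55.
Line 2 (B-422, Pelador, 788 units, £109,870.84):
Base rate for B-422 is £0.60/unit.
The additional-duty order on B-422 targets Ulania, not Pelador; it does not apply.
Duty = 788 × £0.60 = £472.80.
Total = £2,783.55 + £472.80 = £3,256.35.

£3,256.35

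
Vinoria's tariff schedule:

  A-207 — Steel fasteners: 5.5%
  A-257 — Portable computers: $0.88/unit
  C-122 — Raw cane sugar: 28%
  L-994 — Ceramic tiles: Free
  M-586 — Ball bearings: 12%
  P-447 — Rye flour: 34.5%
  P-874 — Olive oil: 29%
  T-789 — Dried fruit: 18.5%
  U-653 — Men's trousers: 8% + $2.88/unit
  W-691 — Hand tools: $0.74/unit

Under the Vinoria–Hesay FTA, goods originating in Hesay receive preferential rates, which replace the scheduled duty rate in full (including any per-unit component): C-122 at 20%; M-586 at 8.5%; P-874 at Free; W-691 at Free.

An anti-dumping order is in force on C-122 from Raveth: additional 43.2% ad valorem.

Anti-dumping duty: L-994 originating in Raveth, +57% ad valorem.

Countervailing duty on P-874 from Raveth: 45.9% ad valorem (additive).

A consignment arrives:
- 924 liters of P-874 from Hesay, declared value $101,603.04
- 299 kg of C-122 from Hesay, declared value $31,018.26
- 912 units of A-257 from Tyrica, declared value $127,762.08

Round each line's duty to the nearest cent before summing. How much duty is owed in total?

Line 1 (P-874, Hesay, 924 liters, $101,603.04):
Base rate for P-874 is 29%.
Origin Hesay qualifies under the Vinoria–Hesay agreement and P-874 is covered: preferential rate Free applies instead.
The additional-duty order on P-874 targets Raveth, not Hesay; it does not apply.
Duty = $101,603.04 × 0% = $0.00.
Line 2 (C-122, Hesay, 299 kg, $31,018.26):
Base rate for C-122 is 28%.
Origin Hesay qualifies under the Vinoria–Hesay agreement and C-122 is covered: preferential rate 20% applies instead.
The additional-duty order on C-122 targets Raveth, not Hesay; it does not apply.
Duty = $31,018.26 × 20% = $6,203.65.
Line 3 (A-257, Tyrica, 912 units, $127,762.08):
Base rate for A-257 is $0.88/unit.
Duty = 912 × $0.88 = $802.56.
Total = $0.00 + $6,203.65 + $802.56 = $7,006.21.

$7,006.21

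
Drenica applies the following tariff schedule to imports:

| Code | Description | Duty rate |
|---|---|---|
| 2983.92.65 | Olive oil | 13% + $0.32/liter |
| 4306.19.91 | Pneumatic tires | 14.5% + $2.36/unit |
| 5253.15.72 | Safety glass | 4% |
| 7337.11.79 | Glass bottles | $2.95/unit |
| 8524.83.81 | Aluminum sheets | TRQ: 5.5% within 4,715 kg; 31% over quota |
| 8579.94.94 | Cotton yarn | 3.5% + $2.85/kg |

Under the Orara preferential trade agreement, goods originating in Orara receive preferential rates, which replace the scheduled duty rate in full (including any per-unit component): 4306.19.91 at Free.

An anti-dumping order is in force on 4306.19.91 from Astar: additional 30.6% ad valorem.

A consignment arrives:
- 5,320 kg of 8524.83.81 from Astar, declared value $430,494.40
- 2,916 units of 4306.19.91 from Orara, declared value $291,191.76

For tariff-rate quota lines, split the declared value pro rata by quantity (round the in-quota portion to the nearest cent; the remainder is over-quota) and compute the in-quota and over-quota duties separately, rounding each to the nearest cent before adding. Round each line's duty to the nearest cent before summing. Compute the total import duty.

$36,161.13

Line 1 (8524.83.81, Astar, 5,320 kg, $430,494.40):
Code 8524.83.81 is under a tariff-rate quota (threshold 4,715 kg). In-quota: 4,715 kg at 5.5%; over-quota: 605 kg at 31%.
Pro-rata value split: in-quota = $430,494.40 × 4,715/5,320 = $381,537.80; over-quota = $430,494.40 − $381,537.80 = $48,956.60.
In-quota duty = $381,537.80 × 5.5% = $20,984.58. Over-quota duty = $48,956.60 × 31% = $15,176.55.
Line duty = $20,984.58 + $15,176.55 = $36,161.13.
Line 2 (4306.19.91, Orara, 2,916 units, $291,191.76):
Base rate for 4306.19.91 is 14.5% + $2.36/unit.
Origin Orara qualifies under the Drenica–Orara agreement and 4306.19.91 is covered: preferential rate Free applies instead.
The additional-duty order on 4306.19.91 targets Astar, not Orara; it does not apply.
Duty = $291,191.76 × 0% = $0.00.
Total = $36,161.13 + $0.00 = $36,161.13.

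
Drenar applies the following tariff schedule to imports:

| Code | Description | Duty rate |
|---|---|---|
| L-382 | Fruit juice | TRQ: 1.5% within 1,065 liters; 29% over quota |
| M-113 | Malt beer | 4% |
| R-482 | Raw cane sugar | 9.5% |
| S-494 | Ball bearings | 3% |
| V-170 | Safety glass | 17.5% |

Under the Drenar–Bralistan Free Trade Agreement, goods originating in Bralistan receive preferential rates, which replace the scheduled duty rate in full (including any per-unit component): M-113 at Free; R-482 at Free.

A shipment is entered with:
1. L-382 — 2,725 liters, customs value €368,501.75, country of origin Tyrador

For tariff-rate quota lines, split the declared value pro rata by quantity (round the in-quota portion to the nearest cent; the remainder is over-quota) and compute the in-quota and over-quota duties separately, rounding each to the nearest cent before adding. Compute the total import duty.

Line 1 (L-382, Tyrador, 2,725 liters, €368,501.75):
Code L-382 is under a tariff-rate quota (threshold 1,065 liters). In-quota: 1,065 liters at 1.5%; over-quota: 1,660 liters at 29%.
Pro-rata value split: in-quota = €368,501.75 × 1,065/2,725 = €144,019.95; over-quota = €368,501.75 − €144,019.95 = €224,481.80.
In-quota duty = €144,019.95 × 1.5% = €2,160.30. Over-quota duty = €224,481.80 × 29% = €65,099.72.
Line duty = €2,160.30 + €65,099.72 = €67,260.02.

€67,260.02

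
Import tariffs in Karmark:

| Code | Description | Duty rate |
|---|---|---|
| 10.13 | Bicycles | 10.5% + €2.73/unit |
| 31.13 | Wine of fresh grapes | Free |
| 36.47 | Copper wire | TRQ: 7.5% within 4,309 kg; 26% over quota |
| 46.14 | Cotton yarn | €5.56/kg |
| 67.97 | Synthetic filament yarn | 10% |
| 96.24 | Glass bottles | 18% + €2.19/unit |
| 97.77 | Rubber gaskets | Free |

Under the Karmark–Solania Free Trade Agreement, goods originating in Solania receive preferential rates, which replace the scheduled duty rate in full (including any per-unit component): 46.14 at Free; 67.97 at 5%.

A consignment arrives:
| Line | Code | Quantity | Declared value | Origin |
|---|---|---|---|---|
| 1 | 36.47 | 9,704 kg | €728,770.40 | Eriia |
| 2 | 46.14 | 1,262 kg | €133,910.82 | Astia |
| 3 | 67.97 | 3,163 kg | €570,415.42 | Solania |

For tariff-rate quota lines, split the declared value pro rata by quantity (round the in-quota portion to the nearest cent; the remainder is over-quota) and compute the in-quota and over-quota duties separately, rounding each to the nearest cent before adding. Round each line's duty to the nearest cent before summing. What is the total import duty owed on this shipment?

Line 1 (36.47, Eriia, 9,704 kg, €728,770.40):
Code 36.47 is under a tariff-rate quota (threshold 4,309 kg). In-quota: 4,309 kg at 7.5%; over-quota: 5,395 kg at 26%.
Pro-rata value split: in-quota = €728,770.40 × 4,309/9,704 = €323,605.90; over-quota = €728,770.40 − €323,605.90 = €405,164.50.
In-quota duty = €323,605.90 × 7.5% = €24,270.44. Over-quota duty = €405,164.50 × 26% = €105,342.77.
Line duty = €24,270.44 + €105,342.77 = €129,613.21.
Line 2 (46.14, Astia, 1,262 kg, €133,910.82):
Base rate for 46.14 is €5.56/kg.
46.14 has an FTA preferential rate, but origin Astia is not Solania; base rate stands.
Duty = 1,262 × €5.56 = €7,016.72.
Line 3 (67.97, Solania, 3,163 kg, €570,415.42):
Base rate for 67.97 is 10%.
Origin Solania qualifies under the Karmark–Solania agreement and 67.97 is covered: preferential rate 5% applies instead.
Duty = €570,415.42 × 5% = €28,520.77.
Total = €129,613.21 + €7,016.72 + €28,520.77 = €165,150.70.

€165,150.70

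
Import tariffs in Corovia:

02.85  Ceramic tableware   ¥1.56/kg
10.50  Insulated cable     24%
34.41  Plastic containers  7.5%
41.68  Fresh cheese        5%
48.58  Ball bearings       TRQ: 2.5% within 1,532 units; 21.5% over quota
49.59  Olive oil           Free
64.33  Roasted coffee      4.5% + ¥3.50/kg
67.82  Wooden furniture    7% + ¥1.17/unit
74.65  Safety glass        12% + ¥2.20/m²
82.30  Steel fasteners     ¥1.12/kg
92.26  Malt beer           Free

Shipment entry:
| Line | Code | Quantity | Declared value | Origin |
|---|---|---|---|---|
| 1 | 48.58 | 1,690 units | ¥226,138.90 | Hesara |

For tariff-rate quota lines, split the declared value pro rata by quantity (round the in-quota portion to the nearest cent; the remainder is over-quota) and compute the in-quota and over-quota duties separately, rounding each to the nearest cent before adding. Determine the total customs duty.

Line 1 (48.58, Hesara, 1,690 units, ¥226,138.90):
Code 48.58 is under a tariff-rate quota (threshold 1,532 units). In-quota: 1,532 units at 2.5%; over-quota: 158 units at 21.5%.
Pro-rata value split: in-quota = ¥226,138.90 × 1,532/1,690 = ¥204,996.92; over-quota = ¥226,138.90 − ¥204,996.92 = ¥21,141.98.
In-quota duty = ¥204,996.92 × 2.5% = ¥5,124.92. Over-quota duty = ¥21,141.98 × 21.5% = ¥4,545.53.
Line duty = ¥5,124.92 + ¥4,545.53 = ¥9,670.45.

¥9,670.45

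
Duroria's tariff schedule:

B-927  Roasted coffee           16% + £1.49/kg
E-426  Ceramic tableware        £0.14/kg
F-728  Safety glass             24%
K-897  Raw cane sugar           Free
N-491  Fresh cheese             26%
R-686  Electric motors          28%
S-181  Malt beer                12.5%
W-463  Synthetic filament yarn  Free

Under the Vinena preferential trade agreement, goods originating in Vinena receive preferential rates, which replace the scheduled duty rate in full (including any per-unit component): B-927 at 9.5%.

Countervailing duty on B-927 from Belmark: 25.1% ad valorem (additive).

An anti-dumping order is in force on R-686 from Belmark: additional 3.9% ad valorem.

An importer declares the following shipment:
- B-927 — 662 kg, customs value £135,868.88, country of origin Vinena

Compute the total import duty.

£12,907.54

Line 1 (B-927, Vinena, 662 kg, £135,868.88):
Base rate for B-927 is 16% + £1.49/kg.
Origin Vinena qualifies under the Duroria–Vinena agreement and B-927 is covered: preferential rate 9.5% applies instead.
The additional-duty order on B-927 targets Belmark, not Vinena; it does not apply.
Duty = £135,868.88 × 9.5% = £12,907.54.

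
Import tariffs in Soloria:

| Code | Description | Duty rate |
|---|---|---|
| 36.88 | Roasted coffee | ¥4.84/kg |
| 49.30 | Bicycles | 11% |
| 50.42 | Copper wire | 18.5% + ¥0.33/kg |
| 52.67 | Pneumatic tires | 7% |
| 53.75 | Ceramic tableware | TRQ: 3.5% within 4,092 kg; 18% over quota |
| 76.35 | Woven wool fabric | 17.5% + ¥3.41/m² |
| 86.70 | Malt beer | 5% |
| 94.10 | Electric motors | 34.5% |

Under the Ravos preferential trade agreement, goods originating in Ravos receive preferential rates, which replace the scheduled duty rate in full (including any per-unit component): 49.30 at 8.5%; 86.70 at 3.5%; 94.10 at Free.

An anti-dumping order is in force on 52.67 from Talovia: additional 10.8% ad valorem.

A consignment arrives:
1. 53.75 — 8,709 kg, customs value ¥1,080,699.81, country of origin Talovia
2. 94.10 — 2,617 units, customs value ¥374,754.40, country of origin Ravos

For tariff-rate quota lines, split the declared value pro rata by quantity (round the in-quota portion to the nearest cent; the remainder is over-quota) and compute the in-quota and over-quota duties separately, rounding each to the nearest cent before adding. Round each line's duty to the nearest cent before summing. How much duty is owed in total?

Line 1 (53.75, Talovia, 8,709 kg, ¥1,080,699.81):
Code 53.75 is under a tariff-rate quota (threshold 4,092 kg). In-quota: 4,092 kg at 3.5%; over-quota: 4,617 kg at 18%.
Pro-rata value split: in-quota = ¥1,080,699.81 × 4,092/8,709 = ¥507,776.28; over-quota = ¥1,080,699.81 − ¥507,776.28 = ¥572,923.53.
In-quota duty = ¥507,776.28 × 3.5% = ¥17,772.17. Over-quota duty = ¥572,923.53 × 18% = ¥103,126.24.
Line duty = ¥17,772.17 + ¥103,126.24 = ¥120,898.41.
Line 2 (94.10, Ravos, 2,617 units, ¥374,754.40):
Base rate for 94.10 is 34.5%.
Origin Ravos qualifies under the Soloria–Ravos agreement and 94.10 is covered: preferential rate Free applies instead.
Duty = ¥374,754.40 × 0% = ¥0.00.
Total = ¥120,898.41 + ¥0.00 = ¥120,898.41.

¥120,898.41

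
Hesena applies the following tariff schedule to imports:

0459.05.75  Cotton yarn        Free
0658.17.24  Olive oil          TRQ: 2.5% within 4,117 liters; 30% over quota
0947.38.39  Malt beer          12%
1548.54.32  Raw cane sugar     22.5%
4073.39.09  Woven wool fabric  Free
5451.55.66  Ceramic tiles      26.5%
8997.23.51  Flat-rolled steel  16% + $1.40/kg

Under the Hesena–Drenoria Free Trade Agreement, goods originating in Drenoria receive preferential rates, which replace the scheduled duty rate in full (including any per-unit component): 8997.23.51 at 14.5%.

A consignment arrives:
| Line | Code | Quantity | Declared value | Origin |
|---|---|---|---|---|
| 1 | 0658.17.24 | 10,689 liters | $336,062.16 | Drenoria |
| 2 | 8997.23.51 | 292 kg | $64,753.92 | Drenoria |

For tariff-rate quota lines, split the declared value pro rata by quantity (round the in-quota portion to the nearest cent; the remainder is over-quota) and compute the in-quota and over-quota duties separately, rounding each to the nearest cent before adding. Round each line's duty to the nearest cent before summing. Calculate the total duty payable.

Line 1 (0658.17.24, Drenoria, 10,689 liters, $336,062.16):
Code 0658.17.24 is under a tariff-rate quota (threshold 4,117 liters). In-quota: 4,117 liters at 2.5%; over-quota: 6,572 liters at 30%.
Pro-rata value split: in-quota = $336,062.16 × 4,117/10,689 = $129,438.48; over-quota = $336,062.16 − $129,438.48 = $206,623.68.
In-quota duty = $129,438.48 × 2.5% = $3,235.96. Over-quota duty = $206,623.68 × 30% = $61,987.10.
Line duty = $3,235.96 + $61,987.10 = $65,223.06.
Line 2 (8997.23.51, Drenoria, 292 kg, $64,753.92):
Base rate for 8997.23.51 is 16% + $1.40/kg.
Origin Drenoria qualifies under the Hesena–Drenoria agreement and 8997.23.51 is covered: preferential rate 14.5% applies instead.
Duty = $64,753.92 × 14.5% = $9,389.32.
Total = $65,223.06 + $9,389.32 = $74,612.38.

$74,612.38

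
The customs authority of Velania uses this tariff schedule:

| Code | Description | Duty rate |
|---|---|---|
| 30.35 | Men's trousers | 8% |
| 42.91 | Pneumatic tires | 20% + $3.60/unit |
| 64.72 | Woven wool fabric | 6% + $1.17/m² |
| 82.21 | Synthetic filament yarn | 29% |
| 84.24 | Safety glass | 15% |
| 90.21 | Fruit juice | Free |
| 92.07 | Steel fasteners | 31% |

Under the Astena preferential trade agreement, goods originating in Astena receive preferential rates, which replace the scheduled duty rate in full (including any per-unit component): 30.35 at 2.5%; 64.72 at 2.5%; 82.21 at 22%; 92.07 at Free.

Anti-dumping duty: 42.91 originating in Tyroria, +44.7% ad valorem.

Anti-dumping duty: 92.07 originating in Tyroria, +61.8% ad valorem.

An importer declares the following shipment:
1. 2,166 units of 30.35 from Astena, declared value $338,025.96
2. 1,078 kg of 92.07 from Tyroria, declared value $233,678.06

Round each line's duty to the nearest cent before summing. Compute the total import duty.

$225,303.89

Line 1 (30.35, Astena, 2,166 units, $338,025.96):
Base rate for 30.35 is 8%.
Origin Astena qualifies under the Velania–Astena agreement and 30.35 is covered: preferential rate 2.5% applies instead.
Duty = $338,025.96 × 2.5% = $8,450.65.
Line 2 (92.07, Tyroria, 1,078 kg, $233,678.06):
Base rate for 92.07 is 31%.
92.07 has an FTA preferential rate, but origin Tyroria is not Astena; base rate stands.
Additional duty on 92.07 from Tyroria: +61.8%. Applied ad valorem rate: 31% + 61.8% = 92.8%.
Duty = $233,678.06 × 92.8% = $216,853.24.
Total = $8,450.65 + $216,853.24 = $225,303.89.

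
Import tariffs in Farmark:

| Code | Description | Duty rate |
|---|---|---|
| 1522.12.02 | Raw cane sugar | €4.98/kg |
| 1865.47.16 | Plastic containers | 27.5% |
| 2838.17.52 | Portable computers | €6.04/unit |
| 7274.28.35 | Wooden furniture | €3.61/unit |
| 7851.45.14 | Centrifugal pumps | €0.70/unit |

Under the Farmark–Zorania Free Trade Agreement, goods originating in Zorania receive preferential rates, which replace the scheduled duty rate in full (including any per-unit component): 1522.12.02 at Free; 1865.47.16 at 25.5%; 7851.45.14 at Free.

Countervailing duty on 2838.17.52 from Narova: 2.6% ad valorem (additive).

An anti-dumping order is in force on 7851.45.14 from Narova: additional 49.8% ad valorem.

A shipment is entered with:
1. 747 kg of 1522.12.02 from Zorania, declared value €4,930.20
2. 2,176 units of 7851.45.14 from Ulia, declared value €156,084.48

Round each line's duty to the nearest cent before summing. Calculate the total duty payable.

Line 1 (1522.12.02, Zorania, 747 kg, €4,930.20):
Base rate for 1522.12.02 is €4.98/kg.
Origin Zorania qualifies under the Farmark–Zorania agreement and 1522.12.02 is covered: preferential rate Free applies instead.
Duty = €4,930.20 × 0% = €0.00.
Line 2 (7851.45.14, Ulia, 2,176 units, €156,084.48):
Base rate for 7851.45.14 is €0.70/unit.
7851.45.14 has an FTA preferential rate, but origin Ulia is not Zorania; base rate stands.
The additional-duty order on 7851.45.14 targets Narova, not Ulia; it does not apply.
Duty = 2,176 × €0.70 = €1,523.20.
Total = €0.00 + €1,523.20 = €1,523.20.

€1,523.20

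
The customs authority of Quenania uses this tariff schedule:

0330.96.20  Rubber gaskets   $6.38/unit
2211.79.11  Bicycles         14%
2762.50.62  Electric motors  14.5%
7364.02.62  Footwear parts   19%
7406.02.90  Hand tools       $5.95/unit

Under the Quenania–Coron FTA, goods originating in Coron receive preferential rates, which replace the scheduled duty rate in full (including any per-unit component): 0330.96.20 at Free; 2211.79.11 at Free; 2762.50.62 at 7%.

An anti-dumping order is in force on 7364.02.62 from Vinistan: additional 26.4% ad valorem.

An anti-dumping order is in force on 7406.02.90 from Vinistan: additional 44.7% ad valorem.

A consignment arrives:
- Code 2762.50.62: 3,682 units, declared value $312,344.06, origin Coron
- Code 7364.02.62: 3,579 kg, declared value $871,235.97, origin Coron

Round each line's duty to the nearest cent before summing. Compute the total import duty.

Line 1 (2762.50.62, Coron, 3,682 units, $312,344.06):
Base rate for 2762.50.62 is 14.5%.
Origin Coron qualifies under the Quenania–Coron agreement and 2762.50.62 is covered: preferential rate 7% applies instead.
Duty = $312,344.06 × 7% = $21,864.08.
Line 2 (7364.02.62, Coron, 3,579 kg, $871,235.97):
Base rate for 7364.02.62 is 19%.
Origin Coron is the FTA partner but 7364.02.62 is not on the preference list; base rate stands.
The additional-duty order on 7364.02.62 targets Vinistan, not Coron; it does not apply.
Duty = $871,235.97 × 19% = $165,534.83.
Total = $21,864.08 + $165,534.83 = $187,398.91.

$187,398.91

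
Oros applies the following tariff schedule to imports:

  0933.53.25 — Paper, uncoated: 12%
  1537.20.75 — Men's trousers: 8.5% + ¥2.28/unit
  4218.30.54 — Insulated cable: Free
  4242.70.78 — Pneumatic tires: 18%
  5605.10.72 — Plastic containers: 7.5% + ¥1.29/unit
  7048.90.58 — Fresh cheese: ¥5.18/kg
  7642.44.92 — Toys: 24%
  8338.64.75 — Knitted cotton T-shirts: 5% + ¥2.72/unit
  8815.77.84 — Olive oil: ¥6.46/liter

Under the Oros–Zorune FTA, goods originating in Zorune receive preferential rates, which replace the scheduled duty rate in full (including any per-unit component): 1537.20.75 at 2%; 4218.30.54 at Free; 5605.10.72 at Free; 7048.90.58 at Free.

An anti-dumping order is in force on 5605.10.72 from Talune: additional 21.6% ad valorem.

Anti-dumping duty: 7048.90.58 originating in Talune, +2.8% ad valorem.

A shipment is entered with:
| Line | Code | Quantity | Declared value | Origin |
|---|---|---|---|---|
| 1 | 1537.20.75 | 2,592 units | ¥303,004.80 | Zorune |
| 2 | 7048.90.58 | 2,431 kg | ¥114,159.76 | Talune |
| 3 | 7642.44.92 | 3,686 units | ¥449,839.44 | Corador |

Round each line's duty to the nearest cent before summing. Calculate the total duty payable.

Line 1 (1537.20.75, Zorune, 2,592 units, ¥303,004.80):
Base rate for 1537.20.75 is 8.5% + ¥2.28/unit.
Origin Zorune qualifies under the Oros–Zorune agreement and 1537.20.75 is covered: preferential rate 2% applies instead.
Duty = ¥303,004.80 × 2% = ¥6,060.10.
Line 2 (7048.90.58, Talune, 2,431 kg, ¥114,159.76):
Base rate for 7048.90.58 is ¥5.18/kg.
7048.90.58 has an FTA preferential rate, but origin Talune is not Zorune; base rate stands.
Additional duty on 7048.90.58 from Talune: +2.8% ad valorem. Applied ad valorem rate = 2.8%.
Duty = ¥114,159.76 × 2.8% + 2,431 × ¥5.18 = ¥15,789.05.
Line 3 (7642.44.92, Corador, 3,686 units, ¥449,839.44):
Base rate for 7642.44.92 is 24%.
Duty = ¥449,839.44 × 24% = ¥107,961.47.
Total = ¥6,060.10 + ¥15,789.05 + ¥107,961.47 = ¥129,810.62.

¥129,810.62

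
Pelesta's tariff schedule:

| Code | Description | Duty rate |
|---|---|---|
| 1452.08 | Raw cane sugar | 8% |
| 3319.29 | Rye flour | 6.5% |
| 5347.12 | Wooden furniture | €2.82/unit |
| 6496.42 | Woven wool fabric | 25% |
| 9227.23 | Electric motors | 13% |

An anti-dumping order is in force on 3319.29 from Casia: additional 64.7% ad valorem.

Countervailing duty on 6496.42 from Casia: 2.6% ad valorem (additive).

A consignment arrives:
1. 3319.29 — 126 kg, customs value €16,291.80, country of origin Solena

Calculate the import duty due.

€1,058.97

Line 1 (3319.29, Solena, 126 kg, €16,291.80):
Base rate for 3319.29 is 6.5%.
The additional-duty order on 3319.29 targets Casia, not Solena; it does not apply.
Duty = €16,291.80 × 6.5% = €1,058.97.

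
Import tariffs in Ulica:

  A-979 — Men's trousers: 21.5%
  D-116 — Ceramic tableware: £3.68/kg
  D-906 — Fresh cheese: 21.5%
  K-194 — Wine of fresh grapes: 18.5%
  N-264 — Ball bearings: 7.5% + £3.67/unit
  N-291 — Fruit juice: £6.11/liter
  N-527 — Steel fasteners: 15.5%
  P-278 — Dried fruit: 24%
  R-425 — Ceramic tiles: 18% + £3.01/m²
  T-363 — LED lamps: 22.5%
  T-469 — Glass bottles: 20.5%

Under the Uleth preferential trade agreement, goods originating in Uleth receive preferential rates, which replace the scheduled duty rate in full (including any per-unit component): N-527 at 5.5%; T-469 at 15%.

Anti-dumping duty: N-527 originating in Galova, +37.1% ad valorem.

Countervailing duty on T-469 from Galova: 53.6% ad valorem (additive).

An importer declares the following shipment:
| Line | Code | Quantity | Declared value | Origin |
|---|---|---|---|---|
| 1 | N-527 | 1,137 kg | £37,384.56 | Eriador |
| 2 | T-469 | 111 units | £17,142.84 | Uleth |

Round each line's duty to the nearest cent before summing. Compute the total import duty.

£8,366.04

Line 1 (N-527, Eriador, 1,137 kg, £37,384.56):
Base rate for N-527 is 15.5%.
N-527 has an FTA preferential rate, but origin Eriador is not Uleth; base rate stands.
The additional-duty order on N-527 targets Galova, not Eriador; it does not apply.
Duty = £37,384.56 × 15.5% = £5,794.61.
Line 2 (T-469, Uleth, 111 units, £17,142.84):
Base rate for T-469 is 20.5%.
Origin Uleth qualifies under the Ulica–Uleth agreement and T-469 is covered: preferential rate 15% applies instead.
The additional-duty order on T-469 targets Galova, not Uleth; it does not apply.
Duty = £17,142.84 × 15% = £2,571.43.
Total = £5,794.61 + £2,571.43 = £8,366.04.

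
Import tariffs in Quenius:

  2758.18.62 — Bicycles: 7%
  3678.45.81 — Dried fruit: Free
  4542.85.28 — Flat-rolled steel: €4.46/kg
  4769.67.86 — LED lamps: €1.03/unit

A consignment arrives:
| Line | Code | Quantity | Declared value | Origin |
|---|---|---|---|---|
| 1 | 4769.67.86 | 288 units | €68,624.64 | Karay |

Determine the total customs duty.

Line 1 (4769.67.86, Karay, 288 units, €68,624.64):
Base rate for 4769.67.86 is €1.03/unit.
Duty = 288 × €1.03 = €296.64.

€296.64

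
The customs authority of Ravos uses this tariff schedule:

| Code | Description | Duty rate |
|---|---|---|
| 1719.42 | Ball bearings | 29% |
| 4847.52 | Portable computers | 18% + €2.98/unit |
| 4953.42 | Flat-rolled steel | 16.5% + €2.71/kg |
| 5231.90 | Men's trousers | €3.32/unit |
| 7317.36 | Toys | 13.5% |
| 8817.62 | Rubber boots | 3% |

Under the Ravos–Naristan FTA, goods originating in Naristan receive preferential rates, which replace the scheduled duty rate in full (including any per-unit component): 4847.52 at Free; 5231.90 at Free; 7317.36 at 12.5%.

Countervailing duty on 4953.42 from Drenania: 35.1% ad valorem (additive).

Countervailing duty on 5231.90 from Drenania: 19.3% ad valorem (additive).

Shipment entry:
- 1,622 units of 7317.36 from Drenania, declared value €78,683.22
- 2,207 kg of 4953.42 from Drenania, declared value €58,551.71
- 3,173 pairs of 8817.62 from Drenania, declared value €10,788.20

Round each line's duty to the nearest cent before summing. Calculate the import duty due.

Line 1 (7317.36, Drenania, 1,622 units, €78,683.22):
Base rate for 7317.36 is 13.5%.
7317.36 has an FTA preferential rate, but origin Drenania is not Naristan; base rate stands.
Duty = €78,683.22 × 13.5% = €10,622.23.
Line 2 (4953.42, Drenania, 2,207 kg, €58,551.71):
Base rate for 4953.42 is 16.5% + €2.71/kg.
Additional duty on 4953.42 from Drenania: +35.1%. Applied ad valorem rate: 16.5% + 35.1% = 51.6%.
Duty = €58,551.71 × 51.6% + 2,207 × €2.71 = €36,193.65.
Line 3 (8817.62, Drenania, 3,173 pairs, €10,788.20):
Base rate for 8817.62 is 3%.
Duty = €10,788.20 × 3% = €323.65.
Total = €10,622.23 + €36,193.65 + €323.65 = €47,139.53.

€47,139.53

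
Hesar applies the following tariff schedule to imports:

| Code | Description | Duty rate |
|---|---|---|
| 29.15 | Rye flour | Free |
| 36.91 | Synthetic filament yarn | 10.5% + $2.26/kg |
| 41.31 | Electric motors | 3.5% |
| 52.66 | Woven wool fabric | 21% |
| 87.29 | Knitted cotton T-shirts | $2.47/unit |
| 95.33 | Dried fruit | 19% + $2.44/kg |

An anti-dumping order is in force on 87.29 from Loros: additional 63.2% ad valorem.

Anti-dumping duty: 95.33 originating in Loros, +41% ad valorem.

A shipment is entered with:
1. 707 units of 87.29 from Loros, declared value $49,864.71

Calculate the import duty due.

Line 1 (87.29, Loros, 707 units, $49,864.71):
Base rate for 87.29 is $2.47/unit.
Additional duty on 87.29 from Loros: +63.2% ad valorem. Applied ad valorem rate = 63.2%.
Duty = $49,864.71 × 63.2% + 707 × $2.47 = $33,260.79.

$33,260.79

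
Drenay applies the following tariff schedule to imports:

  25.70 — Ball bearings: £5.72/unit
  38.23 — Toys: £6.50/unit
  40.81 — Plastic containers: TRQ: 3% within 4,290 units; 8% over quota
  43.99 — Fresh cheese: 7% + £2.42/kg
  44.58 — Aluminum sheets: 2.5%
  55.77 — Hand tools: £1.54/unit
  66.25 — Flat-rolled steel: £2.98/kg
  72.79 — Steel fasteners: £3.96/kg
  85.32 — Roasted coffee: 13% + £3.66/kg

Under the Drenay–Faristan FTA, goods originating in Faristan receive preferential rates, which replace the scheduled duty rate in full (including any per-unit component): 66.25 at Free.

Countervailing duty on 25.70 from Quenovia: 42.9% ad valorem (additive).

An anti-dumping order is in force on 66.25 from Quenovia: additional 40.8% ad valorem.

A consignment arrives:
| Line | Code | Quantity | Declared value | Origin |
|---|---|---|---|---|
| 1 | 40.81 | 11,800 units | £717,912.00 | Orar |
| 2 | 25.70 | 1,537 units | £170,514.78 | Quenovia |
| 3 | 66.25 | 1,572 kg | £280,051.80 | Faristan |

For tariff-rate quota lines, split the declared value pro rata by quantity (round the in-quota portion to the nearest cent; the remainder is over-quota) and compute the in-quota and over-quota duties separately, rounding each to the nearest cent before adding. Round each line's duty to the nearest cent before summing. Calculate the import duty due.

£126,325.26

Line 1 (40.81, Orar, 11,800 units, £717,912.00):
Code 40.81 is under a tariff-rate quota (threshold 4,290 units). In-quota: 4,290 units at 3%; over-quota: 7,510 units at 8%.
Pro-rata value split: in-quota = £717,912.00 × 4,290/11,800 = £261,003.60; over-quota = £717,912.00 − £261,003.60 = £456,908.40.
In-quota duty = £261,003.60 × 3% = £7,830.11. Over-quota duty = £456,908.40 × 8% = £36,552.67.
Line duty = £7,830.11 + £36,552.67 = £44,382.78.
Line 2 (25.70, Quenovia, 1,537 units, £170,514.78):
Base rate for 25.70 is £5.72/unit.
Additional duty on 25.70 from Quenovia: +42.9% ad valorem. Applied ad valorem rate = 42.9%.
Duty = £170,514.78 × 42.9% + 1,537 × £5.72 = £81,942.48.
Line 3 (66.25, Faristan, 1,572 kg, £280,051.80):
Base rate for 66.25 is £2.98/kg.
Origin Faristan qualifies under the Drenay–Faristan agreement and 66.25 is covered: preferential rate Free applies instead.
The additional-duty order on 66.25 targets Quenovia, not Faristan; it does not apply.
Duty = £280,051.80 × 0% = £0.00.
Total = £44,382.78 + £81,942.48 + £0.00 = £126,325.26.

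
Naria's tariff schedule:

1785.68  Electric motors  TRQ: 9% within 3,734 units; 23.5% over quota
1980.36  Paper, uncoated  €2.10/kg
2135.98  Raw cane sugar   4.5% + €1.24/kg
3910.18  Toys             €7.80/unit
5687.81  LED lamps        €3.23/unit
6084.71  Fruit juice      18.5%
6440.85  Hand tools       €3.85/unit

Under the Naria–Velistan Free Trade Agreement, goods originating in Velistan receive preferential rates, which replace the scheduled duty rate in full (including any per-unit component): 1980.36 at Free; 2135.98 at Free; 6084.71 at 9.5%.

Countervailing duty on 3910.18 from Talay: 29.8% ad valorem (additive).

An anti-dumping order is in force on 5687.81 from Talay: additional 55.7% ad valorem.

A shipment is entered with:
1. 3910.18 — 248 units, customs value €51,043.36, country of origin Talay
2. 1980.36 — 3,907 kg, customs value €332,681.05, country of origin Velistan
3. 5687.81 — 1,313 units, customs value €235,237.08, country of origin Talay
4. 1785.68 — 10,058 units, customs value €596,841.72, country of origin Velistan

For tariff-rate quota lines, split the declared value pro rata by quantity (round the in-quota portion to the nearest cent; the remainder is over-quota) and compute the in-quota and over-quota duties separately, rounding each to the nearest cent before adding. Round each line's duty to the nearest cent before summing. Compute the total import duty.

€260,542.71

Line 1 (3910.18, Talay, 248 units, €51,043.36):
Base rate for 3910.18 is €7.80/unit.
Additional duty on 3910.18 from Talay: +29.8% ad valorem. Applied ad valorem rate = 29.8%.
Duty = €51,043.36 × 29.8% + 248 × €7.80 = €17,145.32.
Line 2 (1980.36, Velistan, 3,907 kg, €332,681.05):
Base rate for 1980.36 is €2.10/kg.
Origin Velistan qualifies under the Naria–Velistan agreement and 1980.36 is covered: preferential rate Free applies instead.
Duty = €332,681.05 × 0% = €0.00.
Line 3 (5687.81, Talay, 1,313 units, €235,237.08):
Base rate for 5687.81 is €3.23/unit.
Additional duty on 5687.81 from Talay: +55.7% ad valorem. Applied ad valorem rate = 55.7%.
Duty = €235,237.08 × 55.7% + 1,313 × €3.23 = €135,268.04.
Line 4 (1785.68, Velistan, 10,058 units, €596,841.72):
Code 1785.68 is under a tariff-rate quota (threshold 3,734 units). In-quota: 3,734 units at 9%; over-quota: 6,324 units at 23.5%.
Pro-rata value split: in-quota = €596,841.72 × 3,734/10,058 = €221,575.56; over-quota = €596,841.72 − €221,575.56 = €375,266.16.
In-quota duty = €221,575.56 × 9% = €19,941.80. Over-quota duty = €375,266.16 × 23.5% = €88,187.55.
Line duty = €19,941.80 + €88,187.55 = €108,129.35.
Total = €17,145.32 + €0.00 + €135,268.04 + €108,129.35 = €260,542.71.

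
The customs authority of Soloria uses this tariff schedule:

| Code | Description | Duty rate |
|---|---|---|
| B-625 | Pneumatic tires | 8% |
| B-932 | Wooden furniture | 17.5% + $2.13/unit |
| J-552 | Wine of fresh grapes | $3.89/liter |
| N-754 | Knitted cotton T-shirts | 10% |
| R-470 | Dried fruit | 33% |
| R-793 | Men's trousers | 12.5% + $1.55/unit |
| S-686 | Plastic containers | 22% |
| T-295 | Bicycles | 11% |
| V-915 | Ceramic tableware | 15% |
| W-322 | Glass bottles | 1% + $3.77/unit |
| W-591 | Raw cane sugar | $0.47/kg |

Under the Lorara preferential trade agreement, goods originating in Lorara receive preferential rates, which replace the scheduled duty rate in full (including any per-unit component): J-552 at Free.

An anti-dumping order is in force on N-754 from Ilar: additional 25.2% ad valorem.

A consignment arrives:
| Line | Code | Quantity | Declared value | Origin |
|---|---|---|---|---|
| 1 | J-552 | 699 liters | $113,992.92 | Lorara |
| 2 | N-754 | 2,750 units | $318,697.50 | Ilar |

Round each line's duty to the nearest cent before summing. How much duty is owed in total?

$112,181.52

Line 1 (J-552, Lorara, 699 liters, $113,992.92):
Base rate for J-552 is $3.89/liter.
Origin Lorara qualifies under the Soloria–Lorara agreement and J-552 is covered: preferential rate Free applies instead.
Duty = $113,992.92 × 0% = $0.00.
Line 2 (N-754, Ilar, 2,750 units, $318,697.50):
Base rate for N-754 is 10%.
Additional duty on N-754 from Ilar: +25.2%. Applied ad valorem rate: 10% + 25.2% = 35.2%.
Duty = $318,697.50 × 35.2% = $112,181.52.
Total = $0.00 + $112,181.52 = $112,181.52.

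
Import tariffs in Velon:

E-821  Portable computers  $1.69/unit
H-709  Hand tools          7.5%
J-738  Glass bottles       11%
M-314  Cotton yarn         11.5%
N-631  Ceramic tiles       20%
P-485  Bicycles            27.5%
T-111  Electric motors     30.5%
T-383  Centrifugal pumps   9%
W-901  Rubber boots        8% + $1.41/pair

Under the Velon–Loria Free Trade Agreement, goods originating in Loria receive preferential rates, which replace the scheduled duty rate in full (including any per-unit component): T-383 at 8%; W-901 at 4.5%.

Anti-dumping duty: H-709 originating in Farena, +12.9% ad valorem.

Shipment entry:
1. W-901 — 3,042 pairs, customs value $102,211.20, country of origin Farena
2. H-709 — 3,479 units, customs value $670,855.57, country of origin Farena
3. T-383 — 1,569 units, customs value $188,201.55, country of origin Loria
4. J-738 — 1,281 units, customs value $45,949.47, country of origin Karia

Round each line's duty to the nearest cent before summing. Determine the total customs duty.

$169,431.22

Line 1 (W-901, Farena, 3,042 pairs, $102,211.20):
Base rate for W-901 is 8% + $1.41/pair.
W-901 has an FTA preferential rate, but origin Farena is not Loria; base rate stands.
Duty = $102,211.20 × 8% + 3,042 × $1.41 = $12,466.12.
Line 2 (H-709, Farena, 3,479 units, $670,855.57):
Base rate for H-709 is 7.5%.
Additional duty on H-709 from Farena: +12.9%. Applied ad valorem rate: 7.5% + 12.9% = 20.4%.
Duty = $670,855.57 × 20.4% = $136,854.54.
Line 3 (T-383, Loria, 1,569 units, $188,201.55):
Base rate for T-383 is 9%.
Origin Loria qualifies under the Velon–Loria agreement and T-383 is covered: preferential rate 8% applies instead.
Duty = $188,201.55 × 8% = $15,056.12.
Line 4 (J-738, Karia, 1,281 units, $45,949.47):
Base rate for J-738 is 11%.
Duty = $45,949.47 × 11% = $5,054.44.
Total = $12,466.12 + $136,854.54 + $15,056.12 + $5,054.44 = $169,431.22.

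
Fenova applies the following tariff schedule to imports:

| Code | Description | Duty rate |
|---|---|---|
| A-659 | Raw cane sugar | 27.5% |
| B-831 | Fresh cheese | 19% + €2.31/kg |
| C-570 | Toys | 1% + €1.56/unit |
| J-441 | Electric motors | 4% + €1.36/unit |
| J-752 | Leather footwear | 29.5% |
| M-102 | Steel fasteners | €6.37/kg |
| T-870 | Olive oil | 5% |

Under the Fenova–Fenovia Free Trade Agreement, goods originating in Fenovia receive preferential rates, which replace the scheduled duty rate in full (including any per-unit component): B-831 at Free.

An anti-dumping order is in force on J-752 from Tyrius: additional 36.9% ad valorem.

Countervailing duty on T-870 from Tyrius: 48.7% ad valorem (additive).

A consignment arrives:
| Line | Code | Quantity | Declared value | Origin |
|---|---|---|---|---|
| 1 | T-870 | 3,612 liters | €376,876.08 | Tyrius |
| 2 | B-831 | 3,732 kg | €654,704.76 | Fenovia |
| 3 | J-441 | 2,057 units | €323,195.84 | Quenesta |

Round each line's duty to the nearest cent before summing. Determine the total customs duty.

€218,107.80

Line 1 (T-870, Tyrius, 3,612 liters, €376,876.08):
Base rate for T-870 is 5%.
Additional duty on T-870 from Tyrius: +48.7%. Applied ad valorem rate: 5% + 48.7% = 53.7%.
Duty = €376,876.08 × 53.7% = €202,382.45.
Line 2 (B-831, Fenovia, 3,732 kg, €654,704.76):
Base rate for B-831 is 19% + €2.31/kg.
Origin Fenovia qualifies under the Fenova–Fenovia agreement and B-831 is covered: preferential rate Free applies instead.
Duty = €654,704.76 × 0% = €0.00.
Line 3 (J-441, Quenesta, 2,057 units, €323,195.84):
Base rate for J-441 is 4% + €1.36/unit.
Duty = €323,195.84 × 4% + 2,057 × €1.36 = €15,725.35.
Total = €202,382.45 + €0.00 + €15,725.35 = €218,107.80.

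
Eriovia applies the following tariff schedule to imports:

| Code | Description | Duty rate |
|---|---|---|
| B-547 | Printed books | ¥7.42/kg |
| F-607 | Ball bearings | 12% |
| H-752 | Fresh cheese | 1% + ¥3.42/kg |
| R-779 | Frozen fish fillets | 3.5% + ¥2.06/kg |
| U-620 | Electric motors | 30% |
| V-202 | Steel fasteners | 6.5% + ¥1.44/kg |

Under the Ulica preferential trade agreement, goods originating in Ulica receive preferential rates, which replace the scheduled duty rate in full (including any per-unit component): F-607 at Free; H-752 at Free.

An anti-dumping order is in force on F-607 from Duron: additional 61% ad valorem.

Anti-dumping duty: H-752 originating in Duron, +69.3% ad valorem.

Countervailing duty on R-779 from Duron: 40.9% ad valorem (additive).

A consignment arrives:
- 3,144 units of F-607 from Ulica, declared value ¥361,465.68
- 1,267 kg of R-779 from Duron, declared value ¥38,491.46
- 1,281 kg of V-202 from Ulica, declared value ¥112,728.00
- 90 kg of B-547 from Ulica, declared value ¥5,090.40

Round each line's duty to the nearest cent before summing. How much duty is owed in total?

¥29,539.99

Line 1 (F-607, Ulica, 3,144 units, ¥361,465.68):
Base rate for F-607 is 12%.
Origin Ulica qualifies under the Eriovia–Ulica agreement and F-607 is covered: preferential rate Free applies instead.
The additional-duty order on F-607 targets Duron, not Ulica; it does not apply.
Duty = ¥361,465.68 × 0% = ¥0.00.
Line 2 (R-779, Duron, 1,267 kg, ¥38,491.46):
Base rate for R-779 is 3.5% + ¥2.06/kg.
Additional duty on R-779 from Duron: +40.9%. Applied ad valorem rate: 3.5% + 40.9% = 44.4%.
Duty = ¥38,491.46 × 44.4% + 1,267 × ¥2.06 = ¥19,700.23.
Line 3 (V-202, Ulica, 1,281 kg, ¥112,728.00):
Base rate for V-202 is 6.5% + ¥1.44/kg.
Origin Ulica is the FTA partner but V-202 is not on the preference list; base rate stands.
Duty = ¥112,728.00 × 6.5% + 1,281 × ¥1.44 = ¥9,171.96.
Line 4 (B-547, Ulica, 90 kg, ¥5,090.40):
Base rate for B-547 is ¥7.42/kg.
Origin Ulica is the FTA partner but B-547 is not on the preference list; base rate stands.
Duty = 90 × ¥7.42 = ¥667.80.
Total = ¥0.00 + ¥19,700.23 + ¥9,171.96 + ¥667.80 = ¥29,539.99.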